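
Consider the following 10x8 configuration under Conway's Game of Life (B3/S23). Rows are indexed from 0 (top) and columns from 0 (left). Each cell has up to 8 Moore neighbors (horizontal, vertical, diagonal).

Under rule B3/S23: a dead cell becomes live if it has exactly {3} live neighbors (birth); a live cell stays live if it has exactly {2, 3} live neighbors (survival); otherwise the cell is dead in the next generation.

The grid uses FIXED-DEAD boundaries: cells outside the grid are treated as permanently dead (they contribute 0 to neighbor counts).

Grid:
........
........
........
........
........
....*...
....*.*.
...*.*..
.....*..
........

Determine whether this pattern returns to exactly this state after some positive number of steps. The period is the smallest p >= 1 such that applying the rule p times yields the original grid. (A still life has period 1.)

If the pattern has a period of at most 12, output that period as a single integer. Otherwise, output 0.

Simulating and comparing each generation to the original:
Gen 0 (original, given above): 6 live cells
Gen 1: 6 live cells, differs from original
Gen 2: 6 live cells, MATCHES original -> period = 2

Answer: 2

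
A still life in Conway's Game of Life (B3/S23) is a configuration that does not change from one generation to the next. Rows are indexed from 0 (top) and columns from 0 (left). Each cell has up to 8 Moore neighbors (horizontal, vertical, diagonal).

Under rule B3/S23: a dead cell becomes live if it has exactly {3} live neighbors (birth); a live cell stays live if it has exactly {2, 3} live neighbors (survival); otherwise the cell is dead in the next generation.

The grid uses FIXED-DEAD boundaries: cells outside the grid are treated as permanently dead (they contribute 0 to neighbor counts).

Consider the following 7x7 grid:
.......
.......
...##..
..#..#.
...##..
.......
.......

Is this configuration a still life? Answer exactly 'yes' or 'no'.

Answer: yes

Derivation:
Compute generation 1 and compare to generation 0 (given above):
Generation 1:
.......
.......
...##..
..#..#.
...##..
.......
.......
The grids are IDENTICAL -> still life.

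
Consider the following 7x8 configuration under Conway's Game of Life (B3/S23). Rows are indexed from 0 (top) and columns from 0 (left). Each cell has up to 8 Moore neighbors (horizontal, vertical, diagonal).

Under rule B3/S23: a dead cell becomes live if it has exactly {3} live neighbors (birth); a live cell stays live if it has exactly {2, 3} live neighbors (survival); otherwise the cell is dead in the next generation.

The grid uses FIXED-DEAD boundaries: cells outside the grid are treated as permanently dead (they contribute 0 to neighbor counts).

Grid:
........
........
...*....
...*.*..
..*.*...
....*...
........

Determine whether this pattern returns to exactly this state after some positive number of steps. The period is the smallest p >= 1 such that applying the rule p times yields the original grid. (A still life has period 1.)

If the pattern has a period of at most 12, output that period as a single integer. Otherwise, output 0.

Simulating and comparing each generation to the original:
Gen 0 (original, given above): 6 live cells
Gen 1: 6 live cells, differs from original
Gen 2: 6 live cells, MATCHES original -> period = 2

Answer: 2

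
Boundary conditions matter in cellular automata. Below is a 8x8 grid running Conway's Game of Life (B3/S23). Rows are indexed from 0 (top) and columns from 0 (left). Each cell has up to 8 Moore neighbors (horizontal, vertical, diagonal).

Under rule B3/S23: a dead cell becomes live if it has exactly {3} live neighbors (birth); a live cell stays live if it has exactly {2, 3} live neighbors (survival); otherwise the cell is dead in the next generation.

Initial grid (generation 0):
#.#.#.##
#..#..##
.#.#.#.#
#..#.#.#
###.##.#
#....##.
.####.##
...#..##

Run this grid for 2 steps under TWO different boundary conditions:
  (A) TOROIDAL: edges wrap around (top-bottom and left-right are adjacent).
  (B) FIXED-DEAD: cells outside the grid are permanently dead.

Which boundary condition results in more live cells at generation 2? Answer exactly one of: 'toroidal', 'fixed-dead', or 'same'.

Answer: fixed-dead

Derivation:
Under TOROIDAL boundary, generation 2:
..##....
.#.#....
...#....
...#....
..###...
.#..#...
..##....
....#...
Population = 14

Under FIXED-DEAD boundary, generation 2:
..#.#.#.
#..#.#.#
##.#....
#..#...#
#.###.#.
#...#...
.##...#.
.....##.
Population = 25

Comparison: toroidal=14, fixed-dead=25 -> fixed-dead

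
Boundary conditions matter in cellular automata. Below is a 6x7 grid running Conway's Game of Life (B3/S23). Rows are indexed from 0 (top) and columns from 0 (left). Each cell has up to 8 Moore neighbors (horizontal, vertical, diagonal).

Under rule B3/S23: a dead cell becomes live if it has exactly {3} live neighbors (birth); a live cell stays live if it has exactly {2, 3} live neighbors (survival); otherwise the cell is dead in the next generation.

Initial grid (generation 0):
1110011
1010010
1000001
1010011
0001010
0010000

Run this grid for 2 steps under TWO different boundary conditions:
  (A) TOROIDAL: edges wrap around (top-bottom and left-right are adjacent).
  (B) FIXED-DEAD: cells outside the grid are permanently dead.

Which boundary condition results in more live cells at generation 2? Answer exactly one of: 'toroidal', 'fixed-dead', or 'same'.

Under TOROIDAL boundary, generation 2:
0000010
0111101
0100111
1100011
0000000
1000000
Population = 15

Under FIXED-DEAD boundary, generation 2:
0000011
1000010
1000101
1100000
0111001
0011110
Population = 17

Comparison: toroidal=15, fixed-dead=17 -> fixed-dead

Answer: fixed-dead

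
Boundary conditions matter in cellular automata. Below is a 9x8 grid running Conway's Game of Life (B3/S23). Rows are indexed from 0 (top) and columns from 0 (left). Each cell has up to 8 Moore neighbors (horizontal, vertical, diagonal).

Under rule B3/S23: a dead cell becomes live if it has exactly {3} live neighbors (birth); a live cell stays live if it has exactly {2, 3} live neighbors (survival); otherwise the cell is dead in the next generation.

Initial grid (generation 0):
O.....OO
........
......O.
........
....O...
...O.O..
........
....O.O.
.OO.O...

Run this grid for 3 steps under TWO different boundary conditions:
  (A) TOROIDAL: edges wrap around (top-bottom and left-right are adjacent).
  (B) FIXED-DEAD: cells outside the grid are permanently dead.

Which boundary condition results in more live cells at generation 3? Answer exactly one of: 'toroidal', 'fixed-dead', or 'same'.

Answer: toroidal

Derivation:
Under TOROIDAL boundary, generation 3:
.OO..OO.
OO.....O
........
........
........
...OO...
.....OO.
..OO..O.
.O..O.OO
Population = 18

Under FIXED-DEAD boundary, generation 3:
........
........
........
........
........
...OO...
..OO.OO.
.....OO.
........
Population = 8

Comparison: toroidal=18, fixed-dead=8 -> toroidal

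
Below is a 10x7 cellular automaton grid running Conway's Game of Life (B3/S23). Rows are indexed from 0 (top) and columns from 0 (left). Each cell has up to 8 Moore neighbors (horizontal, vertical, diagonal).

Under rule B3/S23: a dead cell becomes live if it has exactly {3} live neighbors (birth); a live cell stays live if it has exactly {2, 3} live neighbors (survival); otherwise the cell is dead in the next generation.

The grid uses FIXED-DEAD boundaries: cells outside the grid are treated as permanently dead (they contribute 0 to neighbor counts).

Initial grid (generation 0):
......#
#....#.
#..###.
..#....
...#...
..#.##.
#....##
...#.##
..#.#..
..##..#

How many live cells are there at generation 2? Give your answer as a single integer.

Simulating step by step:
Generation 0 (given above): 23 live cells
Generation 1: 22 live cells
.......
.....##
.#.###.
..#....
..###..
...####
...#...
...#..#
..#.#.#
..##...
Generation 2: 23 live cells
.......
.....##
..#####
.#...#.
..#....
.....#.
..##..#
..####.
..#.##.
..##...
Population at generation 2: 23

Answer: 23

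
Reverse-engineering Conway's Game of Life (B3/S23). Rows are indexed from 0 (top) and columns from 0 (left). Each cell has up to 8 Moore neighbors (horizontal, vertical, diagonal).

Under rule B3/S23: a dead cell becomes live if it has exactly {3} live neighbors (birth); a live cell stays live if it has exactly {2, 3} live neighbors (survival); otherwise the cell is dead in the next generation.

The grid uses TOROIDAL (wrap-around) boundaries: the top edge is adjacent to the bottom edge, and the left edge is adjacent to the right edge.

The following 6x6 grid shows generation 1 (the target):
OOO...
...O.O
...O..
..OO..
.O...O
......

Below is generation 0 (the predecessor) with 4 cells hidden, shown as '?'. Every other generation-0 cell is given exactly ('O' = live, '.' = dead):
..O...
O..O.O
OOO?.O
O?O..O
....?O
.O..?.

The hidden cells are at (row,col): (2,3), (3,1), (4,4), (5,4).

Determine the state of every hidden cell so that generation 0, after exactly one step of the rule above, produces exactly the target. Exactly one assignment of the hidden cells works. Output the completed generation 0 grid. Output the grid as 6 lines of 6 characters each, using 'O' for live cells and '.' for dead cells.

Answer: ..O...
O..O.O
OOOO.O
O.O..O
.....O
.O....

Derivation:
Hidden generation-0 cells (in order): (2,3), (3,1), (4,4), (5,4).
A hidden cell only influences target cells in its own 3x3 neighborhood. Try each of the 2^4 = 16 assignments, step the completed generation 0 forward once under B3/S23, and compare with the target:
  (2,3)=. (3,1)=. (4,4)=. (5,4)=. -> step gives (1,4)='O' but target has '.' -> reject
  (2,3)=. (3,1)=. (4,4)=. (5,4)=O -> step gives (0,3)='O' but target has '.' -> reject
  (2,3)=. (3,1)=. (4,4)=O (5,4)=. -> step gives (1,4)='O' but target has '.' -> reject
  (2,3)=. (3,1)=. (4,4)=O (5,4)=O -> step gives (0,3)='O' but target has '.' -> reject
  (2,3)=. (3,1)=O (4,4)=. (5,4)=. -> step gives (1,4)='O' but target has '.' -> reject
  (2,3)=. (3,1)=O (4,4)=. (5,4)=O -> step gives (0,3)='O' but target has '.' -> reject
  (2,3)=. (3,1)=O (4,4)=O (5,4)=. -> step gives (1,4)='O' but target has '.' -> reject
  (2,3)=. (3,1)=O (4,4)=O (5,4)=O -> step gives (0,3)='O' but target has '.' -> reject
  (2,3)=O (3,1)=. (4,4)=. (5,4)=. -> step reproduces the target at every cell -> ACCEPT
  (2,3)=O (3,1)=. (4,4)=. (5,4)=O -> step gives (0,3)='O' but target has '.' -> reject
  (2,3)=O (3,1)=. (4,4)=O (5,4)=. -> step gives (3,3)='.' but target has 'O' -> reject
  (2,3)=O (3,1)=. (4,4)=O (5,4)=O -> step gives (0,3)='O' but target has '.' -> reject
  (2,3)=O (3,1)=O (4,4)=. (5,4)=. -> step gives (3,2)='.' but target has 'O' -> reject
  (2,3)=O (3,1)=O (4,4)=. (5,4)=O -> step gives (0,3)='O' but target has '.' -> reject
  (2,3)=O (3,1)=O (4,4)=O (5,4)=. -> step gives (3,2)='.' but target has 'O' -> reject
  (2,3)=O (3,1)=O (4,4)=O (5,4)=O -> step gives (0,3)='O' but target has '.' -> reject
Unique solution: (2,3)=live, (3,1)=dead, (4,4)=dead, (5,4)=dead.
Check: live-neighbor counts of every cell in the completed generation 0:
332222
455343
654355
553344
432122
212111
Applying B3/S23 to generation 0 with these counts gives:
OOO...
...O.O
...O..
..OO..
.O...O
......
which matches the target exactly.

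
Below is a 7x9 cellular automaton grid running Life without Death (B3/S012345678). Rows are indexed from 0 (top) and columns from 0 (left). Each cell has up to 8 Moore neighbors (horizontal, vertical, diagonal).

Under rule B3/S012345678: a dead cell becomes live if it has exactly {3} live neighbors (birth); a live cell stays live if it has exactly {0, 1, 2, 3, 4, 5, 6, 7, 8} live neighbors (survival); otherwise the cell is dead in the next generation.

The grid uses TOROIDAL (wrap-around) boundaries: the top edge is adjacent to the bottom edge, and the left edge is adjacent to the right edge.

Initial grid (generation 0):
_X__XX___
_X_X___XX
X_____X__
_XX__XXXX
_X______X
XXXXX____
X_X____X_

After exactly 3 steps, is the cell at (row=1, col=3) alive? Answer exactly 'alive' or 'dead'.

Answer: alive

Derivation:
Simulating step by step:
Generation 0 (given above): 25 live cells
Generation 1: 38 live cells
_X_XXXXX_
_XXXXXXXX
X____XX__
_XX__XXXX
_X__XXX_X
XXXXX____
X_X__X_XX
Generation 2: 38 live cells
_X_XXXXX_
_XXXXXXXX
X____XX__
_XX__XXXX
_X__XXX_X
XXXXX____
X_X__X_XX
Generation 3: 38 live cells
_X_XXXXX_
_XXXXXXXX
X____XX__
_XX__XXXX
_X__XXX_X
XXXXX____
X_X__X_XX

Cell (1,3) at generation 3: 1 -> alive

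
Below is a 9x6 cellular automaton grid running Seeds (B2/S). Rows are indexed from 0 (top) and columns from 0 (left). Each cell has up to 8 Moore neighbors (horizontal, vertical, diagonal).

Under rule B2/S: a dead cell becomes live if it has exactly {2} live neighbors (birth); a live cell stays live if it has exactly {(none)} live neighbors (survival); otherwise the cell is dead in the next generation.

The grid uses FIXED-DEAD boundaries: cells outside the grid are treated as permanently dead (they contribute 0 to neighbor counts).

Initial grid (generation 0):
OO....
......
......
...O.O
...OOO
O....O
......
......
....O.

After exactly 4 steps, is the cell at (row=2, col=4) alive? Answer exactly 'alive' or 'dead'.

Simulating step by step:
Generation 0 (given above): 10 live cells
Generation 1: 6 live cells
......
OO....
....O.
..O...
..O...
...O..
......
......
......
Generation 2: 8 live cells
OO....
......
O.OO..
.O....
.O....
..O...
......
......
......
Generation 3: 4 live cells
......
...O..
......
...O..
O.....
.O....
......
......
......
Generation 4: 6 live cells
......
......
..OOO.
......
.OO...
O.....
......
......
......

Cell (2,4) at generation 4: 1 -> alive

Answer: alive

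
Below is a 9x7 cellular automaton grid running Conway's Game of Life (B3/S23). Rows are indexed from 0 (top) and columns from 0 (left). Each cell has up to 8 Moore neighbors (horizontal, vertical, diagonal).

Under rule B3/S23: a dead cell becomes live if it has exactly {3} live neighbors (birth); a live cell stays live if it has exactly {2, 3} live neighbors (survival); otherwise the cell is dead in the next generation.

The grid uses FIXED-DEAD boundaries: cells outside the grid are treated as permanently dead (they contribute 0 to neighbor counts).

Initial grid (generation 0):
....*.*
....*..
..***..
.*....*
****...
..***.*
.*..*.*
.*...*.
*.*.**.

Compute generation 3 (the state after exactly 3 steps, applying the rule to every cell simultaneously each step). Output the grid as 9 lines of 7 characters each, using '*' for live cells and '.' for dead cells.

Simulating step by step:
Generation 0 (given above): 25 live cells
Generation 1: 24 live cells
.....*.
....*..
..****.
*...*..
*...**.
*...*..
.*..*.*
****..*
.*..**.
Generation 2: 20 live cells
.......
.......
.....*.
.*.....
**.***.
**.**..
....*..
*..*..*
**.***.
Generation 3: 23 live cells
(generation 3 grid is the final answer)

Answer: .......
.......
.......
***..*.
...*.*.
**.....
***.**.
****...
******.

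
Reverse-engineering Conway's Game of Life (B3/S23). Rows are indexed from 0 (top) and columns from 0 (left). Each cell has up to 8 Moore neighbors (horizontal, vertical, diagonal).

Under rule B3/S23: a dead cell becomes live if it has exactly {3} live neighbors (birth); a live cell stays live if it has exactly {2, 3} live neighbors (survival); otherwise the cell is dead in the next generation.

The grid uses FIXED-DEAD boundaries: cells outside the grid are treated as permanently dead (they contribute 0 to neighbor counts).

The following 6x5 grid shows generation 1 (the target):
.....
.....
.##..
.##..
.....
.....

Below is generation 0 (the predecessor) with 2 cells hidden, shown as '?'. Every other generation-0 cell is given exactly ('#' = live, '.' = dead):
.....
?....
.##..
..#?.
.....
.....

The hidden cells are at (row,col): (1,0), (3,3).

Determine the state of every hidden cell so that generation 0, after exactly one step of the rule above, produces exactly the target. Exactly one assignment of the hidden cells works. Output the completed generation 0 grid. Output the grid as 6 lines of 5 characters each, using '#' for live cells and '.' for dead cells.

Hidden generation-0 cells (in order): (1,0), (3,3).
A hidden cell only influences target cells in its own 3x3 neighborhood. Try each of the 2^2 = 4 assignments, step the completed generation 0 forward once under B3/S23, and compare with the target:
  (1,0)=. (3,3)=. -> step reproduces the target at every cell -> ACCEPT
  (1,0)=. (3,3)=# -> step gives (2,3)='#' but target has '.' -> reject
  (1,0)=# (3,3)=. -> step gives (1,1)='#' but target has '.' -> reject
  (1,0)=# (3,3)=# -> step gives (1,1)='#' but target has '.' -> reject
Unique solution: (1,0)=dead, (3,3)=dead.
Check: live-neighbor counts of every cell in the completed generation 0:
00000
12210
12220
13220
01110
00000
Applying B3/S23 to generation 0 with these counts gives:
.....
.....
.##..
.##..
.....
.....
which matches the target exactly.

Answer: .....
.....
.##..
..#..
.....
.....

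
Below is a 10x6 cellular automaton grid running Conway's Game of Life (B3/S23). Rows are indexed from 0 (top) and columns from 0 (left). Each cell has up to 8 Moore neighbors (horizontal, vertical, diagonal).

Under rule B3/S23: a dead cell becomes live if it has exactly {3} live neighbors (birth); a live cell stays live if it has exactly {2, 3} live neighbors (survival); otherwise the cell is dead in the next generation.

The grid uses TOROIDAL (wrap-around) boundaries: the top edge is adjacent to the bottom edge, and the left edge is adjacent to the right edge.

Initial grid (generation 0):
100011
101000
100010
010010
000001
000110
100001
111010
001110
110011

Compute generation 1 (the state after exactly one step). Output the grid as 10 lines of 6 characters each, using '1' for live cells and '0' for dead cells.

Answer: 000110
100110
100100
100010
000101
100010
101000
101010
000000
011000

Derivation:
Simulating step by step:
Generation 0 (given above): 25 live cells
Generation 1: 20 live cells
(generation 1 grid is the final answer)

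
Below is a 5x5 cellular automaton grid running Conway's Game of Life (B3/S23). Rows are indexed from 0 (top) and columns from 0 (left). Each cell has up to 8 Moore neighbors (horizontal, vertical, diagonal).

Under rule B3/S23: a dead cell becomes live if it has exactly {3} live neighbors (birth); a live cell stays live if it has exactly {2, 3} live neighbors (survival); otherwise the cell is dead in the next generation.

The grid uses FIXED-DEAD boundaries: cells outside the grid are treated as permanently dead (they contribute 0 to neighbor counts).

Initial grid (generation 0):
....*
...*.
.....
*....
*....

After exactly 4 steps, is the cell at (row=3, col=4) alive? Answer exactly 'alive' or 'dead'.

Answer: dead

Derivation:
Simulating step by step:
Generation 0 (given above): 4 live cells
Generation 1: 0 live cells
.....
.....
.....
.....
.....
Generation 2: 0 live cells
.....
.....
.....
.....
.....
Generation 3: 0 live cells
.....
.....
.....
.....
.....
Generation 4: 0 live cells
.....
.....
.....
.....
.....

Cell (3,4) at generation 4: 0 -> dead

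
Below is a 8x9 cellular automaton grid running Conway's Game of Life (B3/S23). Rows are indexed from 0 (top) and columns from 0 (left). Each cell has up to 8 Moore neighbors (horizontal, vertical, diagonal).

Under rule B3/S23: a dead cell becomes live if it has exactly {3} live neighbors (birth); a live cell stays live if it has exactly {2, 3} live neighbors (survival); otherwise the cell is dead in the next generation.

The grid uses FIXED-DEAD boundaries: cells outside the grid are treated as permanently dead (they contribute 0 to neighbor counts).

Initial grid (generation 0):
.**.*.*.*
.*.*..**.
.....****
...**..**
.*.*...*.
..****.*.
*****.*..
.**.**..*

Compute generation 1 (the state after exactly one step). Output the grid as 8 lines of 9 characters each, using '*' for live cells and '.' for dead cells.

Simulating step by step:
Generation 0 (given above): 36 live cells
Generation 1: 26 live cells
(generation 1 grid is the final answer)

Answer: .***.**..
.*.**....
..**.*...
..****...
.....*.*.
*....*.*.
*.....**.
*...**...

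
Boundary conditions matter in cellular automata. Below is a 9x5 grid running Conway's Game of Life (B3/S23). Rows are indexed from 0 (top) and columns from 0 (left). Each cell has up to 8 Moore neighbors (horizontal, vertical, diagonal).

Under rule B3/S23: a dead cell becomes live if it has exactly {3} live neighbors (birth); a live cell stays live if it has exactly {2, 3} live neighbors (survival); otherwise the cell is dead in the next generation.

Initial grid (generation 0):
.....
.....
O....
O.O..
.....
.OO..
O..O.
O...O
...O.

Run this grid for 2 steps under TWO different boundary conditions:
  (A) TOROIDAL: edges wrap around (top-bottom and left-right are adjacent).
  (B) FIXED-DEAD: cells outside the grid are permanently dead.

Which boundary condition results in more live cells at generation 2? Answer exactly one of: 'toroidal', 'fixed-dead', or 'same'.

Under TOROIDAL boundary, generation 2:
.....
.....
.....
.OO..
..O..
.....
O..O.
OOOO.
....O
Population = 10

Under FIXED-DEAD boundary, generation 2:
.....
.....
.....
.OO..
..O..
.....
....O
..OOO
.....
Population = 7

Comparison: toroidal=10, fixed-dead=7 -> toroidal

Answer: toroidal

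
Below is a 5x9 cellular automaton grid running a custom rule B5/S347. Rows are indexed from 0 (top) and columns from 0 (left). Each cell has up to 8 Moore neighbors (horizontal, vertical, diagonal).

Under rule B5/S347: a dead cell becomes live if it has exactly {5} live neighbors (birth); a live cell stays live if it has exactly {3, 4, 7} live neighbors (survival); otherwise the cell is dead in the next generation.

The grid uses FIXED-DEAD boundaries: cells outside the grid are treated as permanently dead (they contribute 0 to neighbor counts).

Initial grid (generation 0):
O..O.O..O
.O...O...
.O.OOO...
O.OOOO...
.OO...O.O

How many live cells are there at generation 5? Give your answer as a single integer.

Simulating step by step:
Generation 0 (given above): 19 live cells
Generation 1: 9 live cells
.........
.....O...
.OOO.O...
.O...O...
.OO......
Generation 2: 2 live cells
.........
.........
..O......
.O.......
.........
Generation 3: 0 live cells
.........
.........
.........
.........
.........
Generation 4: 0 live cells
.........
.........
.........
.........
.........
Generation 5: 0 live cells
.........
.........
.........
.........
.........
Population at generation 5: 0

Answer: 0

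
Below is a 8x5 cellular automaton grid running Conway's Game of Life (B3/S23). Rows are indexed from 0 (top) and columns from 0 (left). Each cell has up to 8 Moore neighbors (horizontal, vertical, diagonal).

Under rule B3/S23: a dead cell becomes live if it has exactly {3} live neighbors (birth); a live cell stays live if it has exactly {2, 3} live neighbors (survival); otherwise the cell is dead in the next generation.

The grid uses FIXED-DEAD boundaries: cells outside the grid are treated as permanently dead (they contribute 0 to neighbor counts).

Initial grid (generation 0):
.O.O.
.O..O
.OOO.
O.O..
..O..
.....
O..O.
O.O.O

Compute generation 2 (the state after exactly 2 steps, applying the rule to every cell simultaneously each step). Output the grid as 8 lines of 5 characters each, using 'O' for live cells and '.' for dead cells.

Simulating step by step:
Generation 0 (given above): 15 live cells
Generation 1: 11 live cells
..O..
OO..O
O..O.
.....
.O...
.....
.O.O.
.O.O.
Generation 2: 8 live cells
(generation 2 grid is the final answer)

Answer: .O...
OOOO.
OO...
.....
.....
..O..
.....
.....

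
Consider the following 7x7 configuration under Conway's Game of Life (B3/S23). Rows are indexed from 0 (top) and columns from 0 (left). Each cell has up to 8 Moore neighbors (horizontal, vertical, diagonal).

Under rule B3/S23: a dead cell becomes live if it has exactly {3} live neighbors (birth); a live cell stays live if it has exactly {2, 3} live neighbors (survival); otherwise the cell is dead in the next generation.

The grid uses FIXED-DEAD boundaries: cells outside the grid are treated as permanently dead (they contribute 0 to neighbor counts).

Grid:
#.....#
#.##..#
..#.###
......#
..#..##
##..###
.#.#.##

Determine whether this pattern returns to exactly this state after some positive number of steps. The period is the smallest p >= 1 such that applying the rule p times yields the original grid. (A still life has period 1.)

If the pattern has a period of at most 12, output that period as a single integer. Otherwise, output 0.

Simulating and comparing each generation to the original:
Gen 0 (original, given above): 23 live cells
Gen 1: 20 live cells, differs from original
Gen 2: 12 live cells, differs from original
Gen 3: 13 live cells, differs from original
Gen 4: 11 live cells, differs from original
Gen 5: 10 live cells, differs from original
Gen 6: 7 live cells, differs from original
Gen 7: 6 live cells, differs from original
Gen 8: 6 live cells, differs from original
Gen 9: 6 live cells, differs from original
Gen 10: 8 live cells, differs from original
Gen 11: 8 live cells, differs from original
Gen 12: 9 live cells, differs from original
No period found within 12 steps.

Answer: 0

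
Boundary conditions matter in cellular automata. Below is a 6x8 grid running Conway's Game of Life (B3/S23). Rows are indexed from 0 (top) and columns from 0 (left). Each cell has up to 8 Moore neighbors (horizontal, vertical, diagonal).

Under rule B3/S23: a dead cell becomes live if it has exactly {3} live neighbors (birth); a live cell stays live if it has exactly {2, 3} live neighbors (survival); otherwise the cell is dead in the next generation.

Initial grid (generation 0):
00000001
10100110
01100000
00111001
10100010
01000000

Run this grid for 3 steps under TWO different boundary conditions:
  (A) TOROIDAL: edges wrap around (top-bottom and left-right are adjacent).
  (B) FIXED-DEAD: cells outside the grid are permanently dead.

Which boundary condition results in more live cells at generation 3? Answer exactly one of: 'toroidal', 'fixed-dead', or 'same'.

Under TOROIDAL boundary, generation 3:
00000000
00000000
00000000
00000110
00000000
00000000
Population = 2

Under FIXED-DEAD boundary, generation 3:
00000000
00000111
00000101
00000110
00000000
00000000
Population = 7

Comparison: toroidal=2, fixed-dead=7 -> fixed-dead

Answer: fixed-dead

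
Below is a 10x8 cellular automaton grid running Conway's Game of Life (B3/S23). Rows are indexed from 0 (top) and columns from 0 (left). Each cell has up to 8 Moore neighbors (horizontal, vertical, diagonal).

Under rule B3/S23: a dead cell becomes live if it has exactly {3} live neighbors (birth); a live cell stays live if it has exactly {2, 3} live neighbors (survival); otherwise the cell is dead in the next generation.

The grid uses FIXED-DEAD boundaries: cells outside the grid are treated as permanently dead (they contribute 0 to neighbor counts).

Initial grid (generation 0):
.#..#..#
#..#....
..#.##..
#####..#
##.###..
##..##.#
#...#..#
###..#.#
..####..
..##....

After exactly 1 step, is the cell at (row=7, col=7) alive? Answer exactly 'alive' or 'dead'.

Answer: dead

Derivation:
Simulating step by step:
Generation 0 (given above): 38 live cells
Generation 1: 19 live cells
........
.###.#..
#....#..
#.....#.
........
..#.....
..###..#
#.#..#..
.....##.
..#.....

Cell (7,7) at generation 1: 0 -> dead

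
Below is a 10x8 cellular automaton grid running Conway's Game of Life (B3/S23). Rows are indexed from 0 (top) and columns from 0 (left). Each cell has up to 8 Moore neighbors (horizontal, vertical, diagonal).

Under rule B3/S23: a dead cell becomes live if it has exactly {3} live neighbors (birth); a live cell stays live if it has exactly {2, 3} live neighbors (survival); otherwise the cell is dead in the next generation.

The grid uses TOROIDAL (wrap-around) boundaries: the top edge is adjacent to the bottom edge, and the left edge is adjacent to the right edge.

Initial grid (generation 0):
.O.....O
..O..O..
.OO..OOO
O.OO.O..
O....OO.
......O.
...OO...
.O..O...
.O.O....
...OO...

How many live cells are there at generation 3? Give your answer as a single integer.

Answer: 19

Derivation:
Simulating step by step:
Generation 0 (given above): 25 live cells
Generation 1: 27 live cells
..OOO...
..O..O.O
O....O.O
O.OO....
.O..OOO.
....O.OO
...OOO..
....O...
...O....
O..OO...
Generation 2: 26 live cells
.OO..O..
OOO..O.O
O.OOO..O
O.OO....
OOO.O.O.
.......O
...O..O.
.....O..
...O....
........
Generation 3: 19 live cells
..O...O.
.....O.O
....O.O.
.....O..
O.O.....
OOOO.OOO
......O.
....O...
........
..O.....
Population at generation 3: 19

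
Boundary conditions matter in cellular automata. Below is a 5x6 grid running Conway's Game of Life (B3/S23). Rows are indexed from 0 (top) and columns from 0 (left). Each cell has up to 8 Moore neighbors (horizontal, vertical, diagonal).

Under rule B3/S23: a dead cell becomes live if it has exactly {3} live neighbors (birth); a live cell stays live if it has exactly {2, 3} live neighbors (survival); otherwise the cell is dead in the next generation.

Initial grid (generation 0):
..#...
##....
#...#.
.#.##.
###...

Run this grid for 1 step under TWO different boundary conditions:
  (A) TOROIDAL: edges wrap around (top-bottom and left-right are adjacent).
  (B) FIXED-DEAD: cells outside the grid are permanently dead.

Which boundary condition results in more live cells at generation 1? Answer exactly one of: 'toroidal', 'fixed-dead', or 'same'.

Answer: fixed-dead

Derivation:
Under TOROIDAL boundary, generation 1:
..#...
##...#
#.###.
...##.
#.....
Population = 11

Under FIXED-DEAD boundary, generation 1:
.#....
##....
#.###.
...##.
####..
Population = 13

Comparison: toroidal=11, fixed-dead=13 -> fixed-dead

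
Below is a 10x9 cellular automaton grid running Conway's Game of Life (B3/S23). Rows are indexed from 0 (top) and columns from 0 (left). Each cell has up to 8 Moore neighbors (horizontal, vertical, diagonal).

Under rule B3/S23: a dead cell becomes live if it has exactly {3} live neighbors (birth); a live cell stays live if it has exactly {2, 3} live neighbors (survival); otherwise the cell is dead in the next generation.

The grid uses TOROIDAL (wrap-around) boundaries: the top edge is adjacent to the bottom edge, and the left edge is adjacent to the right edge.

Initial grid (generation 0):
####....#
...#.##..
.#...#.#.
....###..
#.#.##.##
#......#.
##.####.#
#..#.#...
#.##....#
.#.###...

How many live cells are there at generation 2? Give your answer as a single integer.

Answer: 37

Derivation:
Simulating step by step:
Generation 0 (given above): 40 live cells
Generation 1: 30 live cells
##....#..
...#.####
.......#.
##.#.....
##.##..#.
..#......
.###.###.
.....###.
#....#..#
.........
Generation 2: 37 live cells
#....##.#
#....#..#
#.#.#..#.
##.##....
#..##...#
#....#.##
.#####.#.
###......
.....#.##
.#......#
Population at generation 2: 37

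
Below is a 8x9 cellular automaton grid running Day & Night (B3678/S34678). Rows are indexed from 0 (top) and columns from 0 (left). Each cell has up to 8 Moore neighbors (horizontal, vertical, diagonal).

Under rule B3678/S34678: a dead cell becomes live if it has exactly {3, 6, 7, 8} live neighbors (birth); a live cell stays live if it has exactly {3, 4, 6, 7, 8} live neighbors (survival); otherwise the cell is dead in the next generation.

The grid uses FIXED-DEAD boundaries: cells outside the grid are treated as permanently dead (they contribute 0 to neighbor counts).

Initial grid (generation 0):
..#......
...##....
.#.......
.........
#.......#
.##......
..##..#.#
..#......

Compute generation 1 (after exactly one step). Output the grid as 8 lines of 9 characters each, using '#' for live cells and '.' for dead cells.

Simulating step by step:
Generation 0 (given above): 13 live cells
Generation 1: 10 live cells
(generation 1 grid is the final answer)

Answer: ...#.....
..#......
.........
.........
.#.......
.###...#.
..##.....
...#.....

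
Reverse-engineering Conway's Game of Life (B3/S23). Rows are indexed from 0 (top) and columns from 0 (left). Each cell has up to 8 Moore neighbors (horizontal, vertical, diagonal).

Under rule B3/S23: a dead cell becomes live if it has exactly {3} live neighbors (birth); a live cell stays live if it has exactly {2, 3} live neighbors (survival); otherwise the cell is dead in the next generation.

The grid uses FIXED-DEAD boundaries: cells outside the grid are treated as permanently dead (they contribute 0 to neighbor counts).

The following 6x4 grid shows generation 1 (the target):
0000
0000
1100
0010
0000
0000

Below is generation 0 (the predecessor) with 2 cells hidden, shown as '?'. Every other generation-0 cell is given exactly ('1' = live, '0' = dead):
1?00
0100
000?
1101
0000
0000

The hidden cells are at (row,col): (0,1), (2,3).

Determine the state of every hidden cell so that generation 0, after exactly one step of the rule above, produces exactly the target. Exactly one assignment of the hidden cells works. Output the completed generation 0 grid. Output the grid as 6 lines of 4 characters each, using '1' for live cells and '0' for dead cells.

Hidden generation-0 cells (in order): (0,1), (2,3).
A hidden cell only influences target cells in its own 3x3 neighborhood. Try each of the 2^2 = 4 assignments, step the completed generation 0 forward once under B3/S23, and compare with the target:
  (0,1)=0 (2,3)=0 -> step gives (2,2)='1' but target has '0' -> reject
  (0,1)=0 (2,3)=1 -> step reproduces the target at every cell -> ACCEPT
  (0,1)=1 (2,3)=0 -> step gives (0,0)='1' but target has '0' -> reject
  (0,1)=1 (2,3)=1 -> step gives (0,0)='1' but target has '0' -> reject
Unique solution: (0,1)=dead, (2,3)=live.
Check: live-neighbor counts of every cell in the completed generation 0:
1210
2121
3341
1131
2221
0000
Applying B3/S23 to generation 0 with these counts gives:
0000
0000
1100
0010
0000
0000
which matches the target exactly.

Answer: 1000
0100
0001
1101
0000
0000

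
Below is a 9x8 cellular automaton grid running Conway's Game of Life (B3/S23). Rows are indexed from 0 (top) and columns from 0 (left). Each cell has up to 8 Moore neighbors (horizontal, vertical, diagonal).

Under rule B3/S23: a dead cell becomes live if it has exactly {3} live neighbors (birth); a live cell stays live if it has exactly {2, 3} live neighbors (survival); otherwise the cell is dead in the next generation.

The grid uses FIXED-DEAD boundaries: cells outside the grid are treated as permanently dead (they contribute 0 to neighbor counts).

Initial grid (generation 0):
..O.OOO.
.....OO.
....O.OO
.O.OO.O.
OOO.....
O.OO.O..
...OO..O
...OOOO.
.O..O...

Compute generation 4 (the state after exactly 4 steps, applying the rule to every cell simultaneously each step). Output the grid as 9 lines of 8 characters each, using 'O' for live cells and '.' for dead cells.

Simulating step by step:
Generation 0 (given above): 29 live cells
Generation 1: 19 live cells
....O.O.
...O....
...OO..O
OO.OO.OO
O....O..
O.......
........
..O...O.
...OO...
Generation 2: 17 live cells
........
...O.O..
.....OOO
OOOO..OO
O...OOO.
........
........
...O....
...O....
Generation 3: 18 live cells
........
....OO..
.O.O.O.O
OOOO....
O.OOOOOO
.....O..
........
........
........
Generation 4: 15 live cells
(generation 4 grid is the final answer)

Answer: ........
....OOO.
OO.O.OO.
O......O
O....OO.
...O.O..
........
........
........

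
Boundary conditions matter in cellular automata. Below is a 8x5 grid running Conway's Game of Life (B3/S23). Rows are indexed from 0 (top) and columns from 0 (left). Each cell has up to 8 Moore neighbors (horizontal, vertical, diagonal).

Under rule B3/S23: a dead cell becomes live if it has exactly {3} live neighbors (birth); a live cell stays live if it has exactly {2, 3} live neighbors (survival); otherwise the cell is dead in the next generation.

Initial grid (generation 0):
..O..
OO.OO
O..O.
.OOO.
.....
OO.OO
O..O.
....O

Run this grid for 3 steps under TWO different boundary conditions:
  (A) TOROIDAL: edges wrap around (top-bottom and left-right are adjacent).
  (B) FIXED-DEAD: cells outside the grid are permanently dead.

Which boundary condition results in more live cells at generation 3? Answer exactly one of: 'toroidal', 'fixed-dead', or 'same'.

Answer: fixed-dead

Derivation:
Under TOROIDAL boundary, generation 3:
.O..O
OO...
.OO..
.....
..O..
....O
...O.
O....
Population = 10

Under FIXED-DEAD boundary, generation 3:
OOOOO
O.O..
O...O
O.OOO
O.O.O
...OO
.O.O.
.O...
Population = 21

Comparison: toroidal=10, fixed-dead=21 -> fixed-dead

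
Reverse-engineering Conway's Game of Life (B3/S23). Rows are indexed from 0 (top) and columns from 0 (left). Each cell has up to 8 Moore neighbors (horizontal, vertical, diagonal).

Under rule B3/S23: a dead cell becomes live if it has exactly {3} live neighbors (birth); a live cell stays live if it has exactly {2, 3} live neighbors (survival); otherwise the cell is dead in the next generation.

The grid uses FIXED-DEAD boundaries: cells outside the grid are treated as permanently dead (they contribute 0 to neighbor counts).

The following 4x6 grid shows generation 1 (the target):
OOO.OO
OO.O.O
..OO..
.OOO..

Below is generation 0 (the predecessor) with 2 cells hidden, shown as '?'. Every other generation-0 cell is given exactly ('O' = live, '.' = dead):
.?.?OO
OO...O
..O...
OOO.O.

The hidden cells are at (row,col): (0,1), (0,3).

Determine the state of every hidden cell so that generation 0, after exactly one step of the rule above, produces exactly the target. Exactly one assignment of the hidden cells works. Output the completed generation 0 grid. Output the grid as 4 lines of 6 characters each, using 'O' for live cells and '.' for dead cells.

Answer: .O.OOO
OO...O
..O...
OOO.O.

Derivation:
Hidden generation-0 cells (in order): (0,1), (0,3).
A hidden cell only influences target cells in its own 3x3 neighborhood. Try each of the 2^2 = 4 assignments, step the completed generation 0 forward once under B3/S23, and compare with the target:
  (0,1)=. (0,3)=. -> step gives (0,0)='.' but target has 'O' -> reject
  (0,1)=. (0,3)=O -> step gives (0,0)='.' but target has 'O' -> reject
  (0,1)=O (0,3)=. -> step gives (0,2)='.' but target has 'O' -> reject
  (0,1)=O (0,3)=O -> step reproduces the target at every cell -> ACCEPT
Unique solution: (0,1)=live, (0,3)=live.
Check: live-neighbor counts of every cell in the completed generation 0:
323132
234342
463322
132301
Applying B3/S23 to generation 0 with these counts gives:
OOO.OO
OO.O.O
..OO..
.OOO..
which matches the target exactly.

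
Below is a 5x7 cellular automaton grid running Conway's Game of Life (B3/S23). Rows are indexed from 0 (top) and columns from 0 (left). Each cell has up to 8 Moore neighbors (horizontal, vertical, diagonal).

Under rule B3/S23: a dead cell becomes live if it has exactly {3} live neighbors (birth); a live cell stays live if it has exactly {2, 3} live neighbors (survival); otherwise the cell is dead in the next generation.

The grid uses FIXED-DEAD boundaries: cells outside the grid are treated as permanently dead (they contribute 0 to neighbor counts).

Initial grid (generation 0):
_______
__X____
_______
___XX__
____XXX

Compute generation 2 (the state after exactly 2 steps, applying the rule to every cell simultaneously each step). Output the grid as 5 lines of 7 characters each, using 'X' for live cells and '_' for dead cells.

Answer: _______
_______
___XX__
__X__X_
___X_X_

Derivation:
Simulating step by step:
Generation 0 (given above): 6 live cells
Generation 1: 6 live cells
_______
_______
___X___
___XX__
___XXX_
Generation 2: 6 live cells
(generation 2 grid is the final answer)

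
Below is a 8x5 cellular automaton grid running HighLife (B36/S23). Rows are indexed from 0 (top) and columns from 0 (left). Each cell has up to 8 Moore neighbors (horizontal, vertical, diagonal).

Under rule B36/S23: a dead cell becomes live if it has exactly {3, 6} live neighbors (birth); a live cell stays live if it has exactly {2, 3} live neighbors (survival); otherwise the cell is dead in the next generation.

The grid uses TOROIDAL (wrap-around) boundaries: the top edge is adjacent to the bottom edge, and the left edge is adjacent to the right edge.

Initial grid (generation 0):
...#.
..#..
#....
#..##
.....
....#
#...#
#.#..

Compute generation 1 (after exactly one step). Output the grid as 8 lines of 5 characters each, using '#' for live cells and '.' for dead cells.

Answer: .###.
.....
##.#.
#...#
#..#.
#...#
##.##
##.#.

Derivation:
Simulating step by step:
Generation 0 (given above): 11 live cells
Generation 1: 19 live cells
(generation 1 grid is the final answer)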